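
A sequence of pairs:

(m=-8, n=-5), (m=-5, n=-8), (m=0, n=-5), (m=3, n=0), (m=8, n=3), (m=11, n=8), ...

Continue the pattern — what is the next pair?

M: alternating steps +3, +5, +3, +5, …, so -8, -5, 0, 3, 8, 11 → 16.
For the n, always the previous value of the m: -5, -8, -5, 0, 3, 8 → 11.
So the next pair is (m=16, n=11).

(m=16, n=11)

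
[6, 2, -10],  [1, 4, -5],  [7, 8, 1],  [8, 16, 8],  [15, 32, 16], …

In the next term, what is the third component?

Third component: -10, -5, 1, 8, 16 → 25 (differences are 5, 6, 7, … (increasing by 1 each time)).

25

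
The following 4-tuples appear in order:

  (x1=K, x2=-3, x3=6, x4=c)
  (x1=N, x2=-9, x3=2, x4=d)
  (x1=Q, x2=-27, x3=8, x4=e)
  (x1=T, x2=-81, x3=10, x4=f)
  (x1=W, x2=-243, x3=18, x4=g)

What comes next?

For the x1, letters move forward 3 places in the alphabet: K, N, Q, T, W → Z.
X2: ×3 each step; -3, -9, -27, -81, -243 → -729.
X3: each term is the sum of the two before it; 6, 2, 8, 10, 18 → 28.
X4: letters move forward 1 place in the alphabet, so c, d, e, f, g → h.
So the next 4-tuple is (x1=Z, x2=-729, x3=28, x4=h).

(x1=Z, x2=-729, x3=28, x4=h)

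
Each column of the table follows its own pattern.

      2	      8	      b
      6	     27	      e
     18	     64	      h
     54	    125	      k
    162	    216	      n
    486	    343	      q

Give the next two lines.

First component: 2, 6, 18, 54, 162, 486 → 1458 → 4374 (×3 each step).
Second component — perfect cubes: 2³, 3³, 4³, …: 8, 27, 64, 125, 216, 343 → 512 → 729.
Letter: b, e, h, k, n, q → t → w (letters move forward 3 places in the alphabet).
So the next two lines are 1458  512  t and 4374  729  w.

1458  512  t; 4374  729  w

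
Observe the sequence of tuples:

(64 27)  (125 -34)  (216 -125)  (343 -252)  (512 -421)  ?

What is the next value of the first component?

729

For the first component, perfect cubes: 4³, 5³, 6³, …: 64, 125, 216, 343, 512 → 729.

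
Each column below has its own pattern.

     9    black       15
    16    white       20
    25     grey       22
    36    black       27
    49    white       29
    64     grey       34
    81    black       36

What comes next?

100  white  41

First component goes 9, 16, 25, 36, 49, 64, 81 → 100 (perfect squares: 3², 4², 5², …).
Shade: repeats black → white → grey, so black, white, grey, black, white, grey, black → white.
Third component: alternating steps +5, +2, +5, +2, …; 15, 20, 22, 27, 29, 34, 36 → 41.
Combining the parts gives 100  white  41.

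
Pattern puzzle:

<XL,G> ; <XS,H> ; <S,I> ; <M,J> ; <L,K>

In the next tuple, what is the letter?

Letter: letters move forward 1 place in the alphabet, so G, H, I, J, K → L.

L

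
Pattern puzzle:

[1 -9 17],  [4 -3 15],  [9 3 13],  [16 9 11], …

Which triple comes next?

First slot — perfect squares: 1², 2², 3², …: 1, 4, 9, 16 → 25.
Second slot goes -9, -3, 3, 9 → 15 (+6 each step).
Third slot: 17, 15, 13, 11 → 9 (−2 each step).
Combining the parts gives [25 15 9].

[25 15 9]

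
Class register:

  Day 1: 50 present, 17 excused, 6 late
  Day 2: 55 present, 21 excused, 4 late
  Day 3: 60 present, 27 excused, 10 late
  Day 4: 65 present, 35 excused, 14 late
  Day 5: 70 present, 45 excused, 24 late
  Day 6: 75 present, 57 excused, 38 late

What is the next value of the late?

Late: 6, 4, 10, 14, 24, 38 → 62 (each term is the sum of the two before it).

62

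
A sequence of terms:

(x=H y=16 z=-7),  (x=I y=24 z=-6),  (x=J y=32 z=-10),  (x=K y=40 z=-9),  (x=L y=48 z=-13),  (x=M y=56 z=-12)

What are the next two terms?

For the x, letters move forward 1 place in the alphabet: H, I, J, K, L, M → N → O.
Y: +8 each step, so 16, 24, 32, 40, 48, 56 → 64 → 72.
For the z, alternating steps +1, −4, +1, −4, …: -7, -6, -10, -9, -13, -12 → -16 → -15.
Putting the parts together: (x=N y=64 z=-16) and then (x=O y=72 z=-15).

(x=N y=64 z=-16), (x=O y=72 z=-15)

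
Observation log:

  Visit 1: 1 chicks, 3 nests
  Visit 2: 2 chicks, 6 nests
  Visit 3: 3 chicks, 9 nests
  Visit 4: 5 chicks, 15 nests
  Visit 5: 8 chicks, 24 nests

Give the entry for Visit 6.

Chicks goes 1, 2, 3, 5, 8 → 13 (each term is the sum of the two before it).
Nests: each term is the sum of the two before it; 3, 6, 9, 15, 24 → 39.
So the next record is 13 chicks, 39 nests.

13 chicks, 39 nests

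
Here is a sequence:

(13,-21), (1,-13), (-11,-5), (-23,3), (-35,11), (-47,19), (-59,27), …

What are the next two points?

First entry: 13, 1, -11, -23, -35, -47, -59 → -71 → -83 (−12 each step).
Second entry goes -21, -13, -5, 3, 11, 19, 27 → 35 → 43 (+8 each step).
So the next two points are (-71,35) and (-83,43).

(-71,35), (-83,43)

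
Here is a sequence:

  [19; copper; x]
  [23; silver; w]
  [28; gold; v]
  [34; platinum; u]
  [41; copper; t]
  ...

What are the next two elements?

First part: differences are 4, 5, 6, … (increasing by 1 each time); 19, 23, 28, 34, 41 → 49 → 58.
Metal: copper, silver, gold, platinum, copper → silver → gold (repeats copper → silver → gold → platinum).
Letter — letters move back 1 place in the alphabet: x, w, v, u, t → s → r.
So the next two elements are [49; silver; s] and [58; gold; r].

[49; silver; s], [58; gold; r]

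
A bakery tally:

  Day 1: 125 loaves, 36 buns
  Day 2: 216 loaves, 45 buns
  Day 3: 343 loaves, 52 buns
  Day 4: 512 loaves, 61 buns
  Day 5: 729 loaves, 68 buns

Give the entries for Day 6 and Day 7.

For the loaves, perfect cubes: 5³, 6³, 7³, …: 125, 216, 343, 512, 729 → 1000 → 1331.
For the buns, alternating steps +9, +7, +9, +7, …: 36, 45, 52, 61, 68 → 77 → 84.
Putting the parts together: 1000 loaves, 77 buns and then 1331 loaves, 84 buns.

1000 loaves, 77 buns; 1331 loaves, 84 buns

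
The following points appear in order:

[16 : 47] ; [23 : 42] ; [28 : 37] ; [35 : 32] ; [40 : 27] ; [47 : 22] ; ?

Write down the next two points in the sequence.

First component: alternating steps +7, +5, +7, +5, …; 16, 23, 28, 35, 40, 47 → 52 → 59.
Second component — −5 each step: 47, 42, 37, 32, 27, 22 → 17 → 12.
So the next two points are [52 : 17] and [59 : 12].

[52 : 17], [59 : 12]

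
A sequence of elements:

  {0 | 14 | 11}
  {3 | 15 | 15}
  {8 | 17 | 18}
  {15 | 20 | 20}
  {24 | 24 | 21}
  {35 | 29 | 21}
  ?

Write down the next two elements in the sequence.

First slot — differences are 3, 5, 7, … (increasing by 2 each time): 0, 3, 8, 15, 24, 35 → 48 → 63.
Second slot: 14, 15, 17, 20, 24, 29 → 35 → 42 (differences are 1, 2, 3, … (increasing by 1 each time)).
Third slot: differences are 4, 3, 2, … (decreasing by 1 each time), so 11, 15, 18, 20, 21, 21 → 20 → 18.
So the next two elements are {48 | 35 | 20} and {63 | 42 | 18}.

{48 | 35 | 20}, {63 | 42 | 18}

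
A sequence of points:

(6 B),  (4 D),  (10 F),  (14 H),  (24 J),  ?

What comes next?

First slot goes 6, 4, 10, 14, 24 → 38 (each term is the sum of the two before it).
For the letter, letters move forward 2 places in the alphabet: B, D, F, H, J → L.
Combining the parts gives (38 L).

(38 L)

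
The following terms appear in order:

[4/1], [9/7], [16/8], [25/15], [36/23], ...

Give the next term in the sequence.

First value: perfect squares: 2², 3², 4², …; 4, 9, 16, 25, 36 → 49.
Second value goes 1, 7, 8, 15, 23 → 38 (each term is the sum of the two before it).
So the next term is [49/38].

[49/38]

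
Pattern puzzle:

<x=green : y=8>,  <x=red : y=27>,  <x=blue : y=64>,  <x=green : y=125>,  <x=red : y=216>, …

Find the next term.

X: repeats green → red → blue, so green, red, blue, green, red → blue.
Y goes 8, 27, 64, 125, 216 → 343 (perfect cubes: 2³, 3³, 4³, …).
Putting it together: <x=blue : y=343>.

<x=blue : y=343>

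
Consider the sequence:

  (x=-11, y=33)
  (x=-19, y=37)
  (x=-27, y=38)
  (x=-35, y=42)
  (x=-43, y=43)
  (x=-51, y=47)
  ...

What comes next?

For the x, −8 each step: -11, -19, -27, -35, -43, -51 → -59.
Y: alternating steps +4, +1, +4, +1, …, so 33, 37, 38, 42, 43, 47 → 48.
Putting it together: (x=-59, y=48).

(x=-59, y=48)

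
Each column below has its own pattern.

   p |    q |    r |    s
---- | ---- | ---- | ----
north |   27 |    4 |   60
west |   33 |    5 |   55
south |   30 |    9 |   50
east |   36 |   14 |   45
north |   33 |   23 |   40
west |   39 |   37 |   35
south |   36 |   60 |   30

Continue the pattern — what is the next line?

east  42  97  25

Column p — repeats north → west → south → east: north, west, south, east, north, west, south → east.
Column q — alternating steps +6, −3, +6, −3, …: 27, 33, 30, 36, 33, 39, 36 → 42.
Column r: 4, 5, 9, 14, 23, 37, 60 → 97 (each term is the sum of the two before it).
Column s: −5 each step, so 60, 55, 50, 45, 40, 35, 30 → 25.
So the next line is east  42  97  25.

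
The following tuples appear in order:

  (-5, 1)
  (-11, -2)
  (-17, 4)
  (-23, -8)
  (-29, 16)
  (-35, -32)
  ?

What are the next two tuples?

First value: −6 each step; -5, -11, -17, -23, -29, -35 → -41 → -47.
Second value: ×(-2) each step; 1, -2, 4, -8, 16, -32 → 64 → -128.
Putting the parts together: (-41, 64) and then (-47, -128).

(-41, 64), (-47, -128)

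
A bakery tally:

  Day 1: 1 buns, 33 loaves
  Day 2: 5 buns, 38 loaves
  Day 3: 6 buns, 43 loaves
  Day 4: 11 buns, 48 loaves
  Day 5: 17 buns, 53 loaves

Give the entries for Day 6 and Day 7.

Buns — each term is the sum of the two before it: 1, 5, 6, 11, 17 → 28 → 45.
Loaves: +5 each step; 33, 38, 43, 48, 53 → 58 → 63.
So the next two lines are 28 buns, 58 loaves and 45 buns, 63 loaves.

28 buns, 58 loaves; 45 buns, 63 loaves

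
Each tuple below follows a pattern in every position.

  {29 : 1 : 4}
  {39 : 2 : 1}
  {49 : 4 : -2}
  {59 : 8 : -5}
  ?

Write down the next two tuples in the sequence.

For the first slot, +10 each step: 29, 39, 49, 59 → 69 → 79.
Second slot goes 1, 2, 4, 8 → 16 → 32 (×2 each step).
Third slot: −3 each step; 4, 1, -2, -5 → -8 → -11.
Putting the parts together: {69 : 16 : -8} and then {79 : 32 : -11}.

{69 : 16 : -8}, {79 : 32 : -11}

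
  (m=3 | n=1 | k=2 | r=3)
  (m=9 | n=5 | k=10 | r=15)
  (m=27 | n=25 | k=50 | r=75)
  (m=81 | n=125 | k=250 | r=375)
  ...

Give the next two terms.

M goes 3, 9, 27, 81 → 243 → 729 (×3 each step).
N goes 1, 5, 25, 125 → 625 → 3125 (×5 each step).
K goes 2, 10, 50, 250 → 1250 → 6250 (×5 each step).
R goes 3, 15, 75, 375 → 1875 → 9375 (always 3 × the n).
Putting the parts together: (m=243 | n=625 | k=1250 | r=1875) and then (m=729 | n=3125 | k=6250 | r=9375).

(m=243 | n=625 | k=1250 | r=1875), (m=729 | n=3125 | k=6250 | r=9375)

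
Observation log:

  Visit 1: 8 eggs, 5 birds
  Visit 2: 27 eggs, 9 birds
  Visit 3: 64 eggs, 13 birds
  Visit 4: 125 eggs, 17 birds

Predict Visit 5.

Eggs: 8, 27, 64, 125 → 216 (perfect cubes: 2³, 3³, 4³, …).
Birds — +4 each step: 5, 9, 13, 17 → 21.
Putting it together: 216 eggs, 21 birds.

216 eggs, 21 birds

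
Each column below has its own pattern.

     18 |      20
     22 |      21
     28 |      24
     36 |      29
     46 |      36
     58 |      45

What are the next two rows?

72  56; 88  69

For the first component, differences are 4, 6, 8, … (increasing by 2 each time): 18, 22, 28, 36, 46, 58 → 72 → 88.
Second component goes 20, 21, 24, 29, 36, 45 → 56 → 69 (differences are 1, 3, 5, … (increasing by 2 each time)).
So the next two rows are 72  56 and 88  69.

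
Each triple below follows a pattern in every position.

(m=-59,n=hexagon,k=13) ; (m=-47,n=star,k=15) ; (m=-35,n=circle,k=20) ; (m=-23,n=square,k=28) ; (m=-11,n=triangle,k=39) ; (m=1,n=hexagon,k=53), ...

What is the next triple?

M: -59, -47, -35, -23, -11, 1 → 13 (+12 each step).
N goes hexagon, star, circle, square, triangle, hexagon → star (repeats hexagon → star → circle → square → triangle).
K goes 13, 15, 20, 28, 39, 53 → 70 (differences are 2, 5, 8, … (increasing by 3 each time)).
So the next triple is (m=13,n=star,k=70).

(m=13,n=star,k=70)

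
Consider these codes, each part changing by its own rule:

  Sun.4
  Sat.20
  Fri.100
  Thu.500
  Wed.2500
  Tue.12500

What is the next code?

Mon.62500

For the day, runs backward through the weekdays Mon→Sun: Sun, Sat, Fri, Thu, Wed, Tue → Mon.
Second component: ×5 each step, so 4, 20, 100, 500, 2500, 12500 → 62500.
So the next code is Mon.62500.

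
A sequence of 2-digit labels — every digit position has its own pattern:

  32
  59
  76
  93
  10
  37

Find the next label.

54

First digit — +2 each step, mod 10: 3, 5, 7, 9, 1, 3 → 5.
Second digit: 2, 9, 6, 3, 0, 7 → 4 (−3 each step, mod 10).
So the next label is 54.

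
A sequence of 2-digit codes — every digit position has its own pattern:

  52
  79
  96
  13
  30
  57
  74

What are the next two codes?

For the first digit, +2 each step, mod 10: 5, 7, 9, 1, 3, 5, 7 → 9 → 1.
Second digit: −3 each step, mod 10; 2, 9, 6, 3, 0, 7, 4 → 1 → 8.
Putting the parts together: 91 and then 18.

91 then 18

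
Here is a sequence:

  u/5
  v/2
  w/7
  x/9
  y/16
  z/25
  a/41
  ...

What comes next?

b/66

Letter: letters move forward 1 place in the alphabet, wrapping Z→A, so u, v, w, x, y, z, a → b.
Second part goes 5, 2, 7, 9, 16, 25, 41 → 66 (each term is the sum of the two before it).
Combining the parts gives b/66.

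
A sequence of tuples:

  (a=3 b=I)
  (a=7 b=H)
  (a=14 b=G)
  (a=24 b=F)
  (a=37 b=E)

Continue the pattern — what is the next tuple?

(a=53 b=D)

A: differences are 4, 7, 10, … (increasing by 3 each time); 3, 7, 14, 24, 37 → 53.
B: I, H, G, F, E → D (letters move back 1 place in the alphabet).
Putting it together: (a=53 b=D).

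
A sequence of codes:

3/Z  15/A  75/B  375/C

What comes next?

1875/D

First component: ×5 each step; 3, 15, 75, 375 → 1875.
Letter: Z, A, B, C → D (letters move forward 1 place in the alphabet, wrapping Z→A).
Putting it together: 1875/D.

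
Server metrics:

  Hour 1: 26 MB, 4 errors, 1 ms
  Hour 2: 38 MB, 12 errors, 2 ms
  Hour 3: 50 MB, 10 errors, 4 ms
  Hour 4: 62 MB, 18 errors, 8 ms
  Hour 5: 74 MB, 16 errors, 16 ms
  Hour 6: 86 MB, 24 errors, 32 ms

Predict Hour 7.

98 MB, 22 errors, 64 ms

For the MB, +12 each step: 26, 38, 50, 62, 74, 86 → 98.
Errors: alternating steps +8, −2, +8, −2, …; 4, 12, 10, 18, 16, 24 → 22.
Ms: ×2 each step, so 1, 2, 4, 8, 16, 32 → 64.
Combining the parts gives 98 MB, 22 errors, 64 ms.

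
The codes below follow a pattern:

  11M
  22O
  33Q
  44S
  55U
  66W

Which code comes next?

77Y

First component — +11 each step: 11, 22, 33, 44, 55, 66 → 77.
Letter — letters move forward 2 places in the alphabet: M, O, Q, S, U, W → Y.
So the next code is 77Y.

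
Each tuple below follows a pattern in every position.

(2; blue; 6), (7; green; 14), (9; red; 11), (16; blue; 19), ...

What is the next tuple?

First coordinate: each term is the sum of the two before it, so 2, 7, 9, 16 → 25.
For the colour, repeats blue → green → red: blue, green, red, blue → green.
Third coordinate — alternating steps +8, −3, +8, −3, …: 6, 14, 11, 19 → 16.
Putting it together: (25; green; 16).

(25; green; 16)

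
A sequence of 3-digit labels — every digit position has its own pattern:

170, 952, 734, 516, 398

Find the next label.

170

First digit — −2 each step, mod 10: 1, 9, 7, 5, 3 → 1.
Second digit goes 7, 5, 3, 1, 9 → 7 (−2 each step, mod 10).
Third digit goes 0, 2, 4, 6, 8 → 0 (+2 each step, mod 10).
So the next label is 170.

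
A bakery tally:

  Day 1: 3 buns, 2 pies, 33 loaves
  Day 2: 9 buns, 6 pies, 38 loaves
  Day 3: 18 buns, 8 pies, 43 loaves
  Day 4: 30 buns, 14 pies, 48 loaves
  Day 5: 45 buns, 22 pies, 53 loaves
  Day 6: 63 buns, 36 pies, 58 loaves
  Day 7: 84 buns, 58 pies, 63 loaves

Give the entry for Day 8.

108 buns, 94 pies, 68 loaves

Buns: differences are 6, 9, 12, … (increasing by 3 each time), so 3, 9, 18, 30, 45, 63, 84 → 108.
For the pies, each term is the sum of the two before it: 2, 6, 8, 14, 22, 36, 58 → 94.
Loaves: 33, 38, 43, 48, 53, 58, 63 → 68 (+5 each step).
Putting it together: 108 buns, 94 pies, 68 loaves.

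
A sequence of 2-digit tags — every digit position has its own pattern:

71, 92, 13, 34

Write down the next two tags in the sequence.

55 then 76

For the first digit, +2 each step, mod 10: 7, 9, 1, 3 → 5 → 7.
Second digit goes 1, 2, 3, 4 → 5 → 6 (+1 each step, mod 10).
Putting the parts together: 55 and then 76.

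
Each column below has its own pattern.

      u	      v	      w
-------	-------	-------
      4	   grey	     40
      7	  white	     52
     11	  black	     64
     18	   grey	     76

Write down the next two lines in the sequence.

29  white  88; 47  black  100

For the column u, each term is the sum of the two before it: 4, 7, 11, 18 → 29 → 47.
Column v: repeats grey → white → black, so grey, white, black, grey → white → black.
Column w: +12 each step; 40, 52, 64, 76 → 88 → 100.
So the next two lines are 29  white  88 and 47  black  100.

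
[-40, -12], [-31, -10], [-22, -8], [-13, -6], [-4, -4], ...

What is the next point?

First value — +9 each step: -40, -31, -22, -13, -4 → 5.
Second value — +2 each step: -12, -10, -8, -6, -4 → -2.
Combining the parts gives [5, -2].

[5, -2]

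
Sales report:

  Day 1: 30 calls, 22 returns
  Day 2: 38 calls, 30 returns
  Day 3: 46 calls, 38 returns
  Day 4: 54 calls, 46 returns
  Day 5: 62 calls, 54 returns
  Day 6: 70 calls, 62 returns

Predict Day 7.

78 calls, 70 returns

Calls — +8 each step: 30, 38, 46, 54, 62, 70 → 78.
For the returns, always 8 less than the calls: 22, 30, 38, 46, 54, 62 → 70.
Combining the parts gives 78 calls, 70 returns.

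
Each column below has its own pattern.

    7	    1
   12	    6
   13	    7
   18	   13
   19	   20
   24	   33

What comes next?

25  53

First component: alternating steps +5, +1, +5, +1, …; 7, 12, 13, 18, 19, 24 → 25.
For the second component, each term is the sum of the two before it: 1, 6, 7, 13, 20, 33 → 53.
Putting it together: 25  53.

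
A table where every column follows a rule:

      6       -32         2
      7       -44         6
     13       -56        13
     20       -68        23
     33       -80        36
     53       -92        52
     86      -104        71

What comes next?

First component: each term is the sum of the two before it; 6, 7, 13, 20, 33, 53, 86 → 139.
Second component — −12 each step: -32, -44, -56, -68, -80, -92, -104 → -116.
Third component: 2, 6, 13, 23, 36, 52, 71 → 93 (differences are 4, 7, 10, … (increasing by 3 each time)).
Putting it together: 139  -116  93.

139  -116  93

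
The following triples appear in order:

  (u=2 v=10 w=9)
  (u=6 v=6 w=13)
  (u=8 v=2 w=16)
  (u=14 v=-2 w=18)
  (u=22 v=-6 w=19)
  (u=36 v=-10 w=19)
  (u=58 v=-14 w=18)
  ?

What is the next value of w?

16

W — differences are 4, 3, 2, … (decreasing by 1 each time): 9, 13, 16, 18, 19, 19, 18 → 16.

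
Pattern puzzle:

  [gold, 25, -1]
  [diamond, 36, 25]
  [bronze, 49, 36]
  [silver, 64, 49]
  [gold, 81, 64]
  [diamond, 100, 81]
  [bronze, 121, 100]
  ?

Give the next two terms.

Rank: gold, diamond, bronze, silver, gold, diamond, bronze → silver → gold (repeats gold → diamond → bronze → silver).
Second coordinate goes 25, 36, 49, 64, 81, 100, 121 → 144 → 169 (perfect squares: 5², 6², 7², …).
Third coordinate: always the previous value of the second coordinate; -1, 25, 36, 49, 64, 81, 100 → 121 → 144.
Putting the parts together: [silver, 144, 121] and then [gold, 169, 144].

[silver, 144, 121], [gold, 169, 144]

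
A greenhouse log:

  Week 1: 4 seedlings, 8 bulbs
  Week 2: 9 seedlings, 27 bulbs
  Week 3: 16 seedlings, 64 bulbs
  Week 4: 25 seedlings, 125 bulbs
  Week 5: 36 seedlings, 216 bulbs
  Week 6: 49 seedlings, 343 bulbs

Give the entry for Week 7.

For the seedlings, perfect squares: 2², 3², 4², …: 4, 9, 16, 25, 36, 49 → 64.
Bulbs goes 8, 27, 64, 125, 216, 343 → 512 (perfect cubes: 2³, 3³, 4³, …).
Combining the parts gives 64 seedlings, 512 bulbs.

64 seedlings, 512 bulbs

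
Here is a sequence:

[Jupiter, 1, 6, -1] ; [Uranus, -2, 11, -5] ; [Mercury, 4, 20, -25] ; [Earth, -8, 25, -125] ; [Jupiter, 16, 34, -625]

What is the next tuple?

Planet goes Jupiter, Uranus, Mercury, Earth, Jupiter → Uranus (repeats Jupiter → Uranus → Mercury → Earth).
Second slot — ×(-2) each step: 1, -2, 4, -8, 16 → -32.
Third slot: alternating steps +5, +9, +5, +9, …, so 6, 11, 20, 25, 34 → 39.
Fourth slot goes -1, -5, -25, -125, -625 → -3125 (×5 each step).
So the next tuple is [Uranus, -32, 39, -3125].

[Uranus, -32, 39, -3125]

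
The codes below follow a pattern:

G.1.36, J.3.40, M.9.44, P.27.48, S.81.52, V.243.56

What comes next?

Y.729.60

Letter goes G, J, M, P, S, V → Y (letters move forward 3 places in the alphabet).
Second component goes 1, 3, 9, 27, 81, 243 → 729 (×3 each step).
Third component: +4 each step, so 36, 40, 44, 48, 52, 56 → 60.
So the next code is Y.729.60.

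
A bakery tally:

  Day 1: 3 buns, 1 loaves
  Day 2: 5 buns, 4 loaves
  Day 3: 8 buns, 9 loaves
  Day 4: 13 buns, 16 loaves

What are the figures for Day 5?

Buns: 3, 5, 8, 13 → 21 (each term is the sum of the two before it).
Loaves goes 1, 4, 9, 16 → 25 (perfect squares: 1², 2², 3², …).
Combining the parts gives 21 buns, 25 loaves.

21 buns, 25 loaves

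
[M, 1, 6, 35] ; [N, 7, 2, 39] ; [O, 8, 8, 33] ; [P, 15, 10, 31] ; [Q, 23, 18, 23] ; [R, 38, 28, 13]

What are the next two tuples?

Letter: letters move forward 1 place in the alphabet, so M, N, O, P, Q, R → S → T.
Second part: each term is the sum of the two before it, so 1, 7, 8, 15, 23, 38 → 61 → 99.
Third part goes 6, 2, 8, 10, 18, 28 → 46 → 74 (each term is the sum of the two before it).
For the fourth part, together with the third part always sums to 41: 35, 39, 33, 31, 23, 13 → -5 → -33.
Putting the parts together: [S, 61, 46, -5] and then [T, 99, 74, -33].

[S, 61, 46, -5], [T, 99, 74, -33]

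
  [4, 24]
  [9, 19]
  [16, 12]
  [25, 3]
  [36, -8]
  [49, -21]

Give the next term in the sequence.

First value goes 4, 9, 16, 25, 36, 49 → 64 (perfect squares: 2², 3², 4², …).
Second value: together with the first value always sums to 28, so 24, 19, 12, 3, -8, -21 → -36.
So the next term is [64, -36].

[64, -36]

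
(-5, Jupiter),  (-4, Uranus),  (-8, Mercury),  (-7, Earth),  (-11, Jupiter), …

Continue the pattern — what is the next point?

First part: -5, -4, -8, -7, -11 → -10 (alternating steps +1, −4, +1, −4, …).
For the planet, repeats Jupiter → Uranus → Mercury → Earth: Jupiter, Uranus, Mercury, Earth, Jupiter → Uranus.
Putting it together: (-10, Uranus).

(-10, Uranus)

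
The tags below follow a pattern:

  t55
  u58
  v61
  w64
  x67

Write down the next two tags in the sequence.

Letter: letters move forward 1 place in the alphabet; t, u, v, w, x → y → z.
Second component goes 55, 58, 61, 64, 67 → 70 → 73 (+3 each step).
So the next two tags are y70 and z73.

y70, z73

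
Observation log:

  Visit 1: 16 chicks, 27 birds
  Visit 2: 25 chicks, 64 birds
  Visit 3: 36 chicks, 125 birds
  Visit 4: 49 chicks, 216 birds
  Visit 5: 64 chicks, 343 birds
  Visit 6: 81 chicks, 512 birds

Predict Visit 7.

100 chicks, 729 birds

Chicks — perfect squares: 4², 5², 6², …: 16, 25, 36, 49, 64, 81 → 100.
Birds goes 27, 64, 125, 216, 343, 512 → 729 (perfect cubes: 3³, 4³, 5³, …).
Combining the parts gives 100 chicks, 729 birds.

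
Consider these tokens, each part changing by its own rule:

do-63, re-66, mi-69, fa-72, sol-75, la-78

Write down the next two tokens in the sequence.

For the note, runs through the solfège scale do→ti: do, re, mi, fa, sol, la → ti → do.
Second component: 63, 66, 69, 72, 75, 78 → 81 → 84 (+3 each step).
So the next two tokens are ti-81 and do-84.

ti-81, do-84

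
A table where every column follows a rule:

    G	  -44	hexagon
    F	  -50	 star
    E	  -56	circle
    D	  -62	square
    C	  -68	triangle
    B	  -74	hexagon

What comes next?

A  -80  star

For the letter, letters move back 1 place in the alphabet: G, F, E, D, C, B → A.
Second component: −6 each step, so -44, -50, -56, -62, -68, -74 → -80.
Shape: hexagon, star, circle, square, triangle, hexagon → star (repeats hexagon → star → circle → square → triangle).
Putting it together: A  -80  star.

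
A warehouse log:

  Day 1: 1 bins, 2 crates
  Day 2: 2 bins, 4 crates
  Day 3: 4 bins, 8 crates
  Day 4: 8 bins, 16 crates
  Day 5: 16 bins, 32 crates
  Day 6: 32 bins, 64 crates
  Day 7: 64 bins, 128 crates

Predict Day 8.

128 bins, 256 crates

Bins — ×2 each step: 1, 2, 4, 8, 16, 32, 64 → 128.
Crates goes 2, 4, 8, 16, 32, 64, 128 → 256 (×2 each step).
Putting it together: 128 bins, 256 crates.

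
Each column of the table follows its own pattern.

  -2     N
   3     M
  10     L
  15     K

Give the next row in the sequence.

First component goes -2, 3, 10, 15 → 22 (alternating steps +5, +7, +5, +7, …).
Letter: letters move back 1 place in the alphabet, so N, M, L, K → J.
Combining the parts gives 22  J.

22  J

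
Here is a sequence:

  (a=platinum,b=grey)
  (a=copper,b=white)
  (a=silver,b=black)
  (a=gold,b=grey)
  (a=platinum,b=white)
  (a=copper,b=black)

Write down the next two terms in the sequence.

(a=silver,b=grey), (a=gold,b=white)

For the a, repeats platinum → copper → silver → gold: platinum, copper, silver, gold, platinum, copper → silver → gold.
B — repeats grey → white → black: grey, white, black, grey, white, black → grey → white.
Putting the parts together: (a=silver,b=grey) and then (a=gold,b=white).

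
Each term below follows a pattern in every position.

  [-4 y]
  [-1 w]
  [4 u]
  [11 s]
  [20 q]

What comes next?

[31 o]

First entry — differences are 3, 5, 7, … (increasing by 2 each time): -4, -1, 4, 11, 20 → 31.
For the letter, letters move back 2 places in the alphabet: y, w, u, s, q → o.
Putting it together: [31 o].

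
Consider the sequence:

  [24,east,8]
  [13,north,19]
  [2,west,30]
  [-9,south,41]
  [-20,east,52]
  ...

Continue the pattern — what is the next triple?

[-31,north,63]

First coordinate: −11 each step, so 24, 13, 2, -9, -20 → -31.
Direction: repeats east → north → west → south, so east, north, west, south, east → north.
Third coordinate: 8, 19, 30, 41, 52 → 63 (together with the first coordinate always sums to 32).
Putting it together: [-31,north,63].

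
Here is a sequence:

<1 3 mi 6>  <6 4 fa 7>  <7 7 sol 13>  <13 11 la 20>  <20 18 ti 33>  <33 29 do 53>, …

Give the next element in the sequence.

<53 47 re 86>

For the first coordinate, each term is the sum of the two before it: 1, 6, 7, 13, 20, 33 → 53.
Second coordinate: each term is the sum of the two before it; 3, 4, 7, 11, 18, 29 → 47.
Note: runs through the solfège scale do→ti; mi, fa, sol, la, ti, do → re.
For the fourth coordinate, each term is the sum of the two before it: 6, 7, 13, 20, 33, 53 → 86.
Putting it together: <53 47 re 86>.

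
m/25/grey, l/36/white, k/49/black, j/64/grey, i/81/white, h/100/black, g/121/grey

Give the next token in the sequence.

Letter goes m, l, k, j, i, h, g → f (letters move back 1 place in the alphabet).
Second component: perfect squares: 5², 6², 7², …, so 25, 36, 49, 64, 81, 100, 121 → 144.
Shade: repeats grey → white → black; grey, white, black, grey, white, black, grey → white.
Putting it together: f/144/white.

f/144/white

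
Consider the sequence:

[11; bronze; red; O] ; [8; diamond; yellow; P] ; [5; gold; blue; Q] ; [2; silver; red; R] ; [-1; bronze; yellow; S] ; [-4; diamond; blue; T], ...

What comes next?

First component goes 11, 8, 5, 2, -1, -4 → -7 (−3 each step).
Rank goes bronze, diamond, gold, silver, bronze, diamond → gold (repeats bronze → diamond → gold → silver).
Colour goes red, yellow, blue, red, yellow, blue → red (repeats red → yellow → blue).
Letter — letters move forward 1 place in the alphabet: O, P, Q, R, S, T → U.
Combining the parts gives [-7; gold; red; U].

[-7; gold; red; U]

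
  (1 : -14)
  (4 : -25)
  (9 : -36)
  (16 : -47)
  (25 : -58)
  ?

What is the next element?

First coordinate goes 1, 4, 9, 16, 25 → 36 (perfect squares: 1², 2², 3², …).
Second coordinate goes -14, -25, -36, -47, -58 → -69 (−11 each step).
So the next element is (36 : -69).

(36 : -69)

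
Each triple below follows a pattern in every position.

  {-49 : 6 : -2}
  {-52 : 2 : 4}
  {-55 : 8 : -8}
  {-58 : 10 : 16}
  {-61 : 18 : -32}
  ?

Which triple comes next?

First entry goes -49, -52, -55, -58, -61 → -64 (−3 each step).
Second entry: 6, 2, 8, 10, 18 → 28 (each term is the sum of the two before it).
Third entry: ×(-2) each step; -2, 4, -8, 16, -32 → 64.
Putting it together: {-64 : 28 : 64}.

{-64 : 28 : 64}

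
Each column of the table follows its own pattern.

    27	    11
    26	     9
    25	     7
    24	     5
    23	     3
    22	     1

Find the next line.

First component: −1 each step, so 27, 26, 25, 24, 23, 22 → 21.
Second component goes 11, 9, 7, 5, 3, 1 → -1 (−2 each step).
Putting it together: 21  -1.

21  -1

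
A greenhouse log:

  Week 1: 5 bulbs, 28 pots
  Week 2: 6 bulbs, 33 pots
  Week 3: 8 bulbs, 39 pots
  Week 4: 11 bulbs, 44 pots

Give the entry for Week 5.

15 bulbs, 50 pots

Bulbs — differences are 1, 2, 3, … (increasing by 1 each time): 5, 6, 8, 11 → 15.
Pots: alternating steps +5, +6, +5, +6, …; 28, 33, 39, 44 → 50.
So the next record is 15 bulbs, 50 pots.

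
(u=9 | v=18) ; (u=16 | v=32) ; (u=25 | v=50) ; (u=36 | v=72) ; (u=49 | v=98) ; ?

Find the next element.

(u=64 | v=128)

For the u, perfect squares: 3², 4², 5², …: 9, 16, 25, 36, 49 → 64.
V goes 18, 32, 50, 72, 98 → 128 (always 2 × the u).
So the next element is (u=64 | v=128).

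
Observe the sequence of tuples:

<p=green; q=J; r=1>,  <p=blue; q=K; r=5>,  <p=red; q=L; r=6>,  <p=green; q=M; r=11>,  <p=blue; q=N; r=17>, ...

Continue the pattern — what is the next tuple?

<p=red; q=O; r=28>

P goes green, blue, red, green, blue → red (repeats green → blue → red).
For the q, letters move forward 1 place in the alphabet: J, K, L, M, N → O.
R: each term is the sum of the two before it, so 1, 5, 6, 11, 17 → 28.
Combining the parts gives <p=red; q=O; r=28>.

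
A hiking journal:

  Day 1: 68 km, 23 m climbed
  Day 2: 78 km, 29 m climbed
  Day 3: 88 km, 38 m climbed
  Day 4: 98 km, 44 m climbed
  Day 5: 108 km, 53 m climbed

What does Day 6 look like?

118 km, 59 m climbed

Km — +10 each step: 68, 78, 88, 98, 108 → 118.
M climbed — alternating steps +6, +9, +6, +9, …: 23, 29, 38, 44, 53 → 59.
So the next row is 118 km, 59 m climbed.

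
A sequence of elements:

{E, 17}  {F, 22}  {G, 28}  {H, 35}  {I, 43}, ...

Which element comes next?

{J, 52}

For the letter, letters move forward 1 place in the alphabet: E, F, G, H, I → J.
Second part goes 17, 22, 28, 35, 43 → 52 (differences are 5, 6, 7, … (increasing by 1 each time)).
Combining the parts gives {J, 52}.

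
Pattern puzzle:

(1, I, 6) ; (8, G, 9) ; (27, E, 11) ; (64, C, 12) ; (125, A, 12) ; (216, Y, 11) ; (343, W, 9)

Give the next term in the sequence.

First coordinate goes 1, 8, 27, 64, 125, 216, 343 → 512 (perfect cubes: 1³, 2³, 3³, …).
Letter — letters move back 2 places in the alphabet, wrapping A→Z: I, G, E, C, A, Y, W → U.
Third coordinate: differences are 3, 2, 1, … (decreasing by 1 each time), so 6, 9, 11, 12, 12, 11, 9 → 6.
So the next term is (512, U, 6).

(512, U, 6)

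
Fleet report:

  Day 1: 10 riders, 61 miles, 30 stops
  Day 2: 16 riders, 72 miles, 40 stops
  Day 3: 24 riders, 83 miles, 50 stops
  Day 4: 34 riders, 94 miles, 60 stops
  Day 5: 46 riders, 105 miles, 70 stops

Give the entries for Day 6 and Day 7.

60 riders, 116 miles, 80 stops; 76 riders, 127 miles, 90 stops

Riders — differences are 6, 8, 10, … (increasing by 2 each time): 10, 16, 24, 34, 46 → 60 → 76.
Miles: 61, 72, 83, 94, 105 → 116 → 127 (+11 each step).
Stops — +10 each step: 30, 40, 50, 60, 70 → 80 → 90.
So the next two lines are 60 riders, 116 miles, 80 stops and 76 riders, 127 miles, 90 stops.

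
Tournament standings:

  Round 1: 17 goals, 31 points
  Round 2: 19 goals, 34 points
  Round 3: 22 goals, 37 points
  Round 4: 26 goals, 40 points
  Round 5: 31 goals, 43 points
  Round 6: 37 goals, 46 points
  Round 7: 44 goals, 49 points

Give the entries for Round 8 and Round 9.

52 goals, 52 points; 61 goals, 55 points

Goals: differences are 2, 3, 4, … (increasing by 1 each time), so 17, 19, 22, 26, 31, 37, 44 → 52 → 61.
Points — +3 each step: 31, 34, 37, 40, 43, 46, 49 → 52 → 55.
Putting the parts together: 52 goals, 52 points and then 61 goals, 55 points.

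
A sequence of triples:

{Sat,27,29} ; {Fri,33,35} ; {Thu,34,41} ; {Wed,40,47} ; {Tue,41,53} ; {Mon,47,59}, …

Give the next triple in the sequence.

{Sun,48,65}

For the day, runs backward through the weekdays Mon→Sun: Sat, Fri, Thu, Wed, Tue, Mon → Sun.
Second part: alternating steps +6, +1, +6, +1, …, so 27, 33, 34, 40, 41, 47 → 48.
Third part goes 29, 35, 41, 47, 53, 59 → 65 (+6 each step).
Putting it together: {Sun,48,65}.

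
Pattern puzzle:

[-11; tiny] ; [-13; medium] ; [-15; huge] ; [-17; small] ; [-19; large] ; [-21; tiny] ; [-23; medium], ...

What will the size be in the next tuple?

Size: tiny, medium, huge, small, large, tiny, medium → huge (repeats tiny → medium → huge → small → large).

huge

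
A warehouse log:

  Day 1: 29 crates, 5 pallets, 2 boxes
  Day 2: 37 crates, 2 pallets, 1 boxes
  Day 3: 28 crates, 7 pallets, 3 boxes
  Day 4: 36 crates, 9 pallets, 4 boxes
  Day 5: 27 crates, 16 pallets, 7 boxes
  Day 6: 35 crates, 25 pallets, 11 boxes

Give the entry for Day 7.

26 crates, 41 pallets, 18 boxes

For the crates, alternating steps +8, −9, +8, −9, …: 29, 37, 28, 36, 27, 35 → 26.
Pallets: 5, 2, 7, 9, 16, 25 → 41 (each term is the sum of the two before it).
Boxes goes 2, 1, 3, 4, 7, 11 → 18 (each term is the sum of the two before it).
Putting it together: 26 crates, 41 pallets, 18 boxes.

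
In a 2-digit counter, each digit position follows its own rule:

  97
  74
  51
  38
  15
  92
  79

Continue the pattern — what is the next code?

56

First digit goes 9, 7, 5, 3, 1, 9, 7 → 5 (−2 each step, mod 10).
Second digit — −3 each step, mod 10: 7, 4, 1, 8, 5, 2, 9 → 6.
Combining the parts gives 56.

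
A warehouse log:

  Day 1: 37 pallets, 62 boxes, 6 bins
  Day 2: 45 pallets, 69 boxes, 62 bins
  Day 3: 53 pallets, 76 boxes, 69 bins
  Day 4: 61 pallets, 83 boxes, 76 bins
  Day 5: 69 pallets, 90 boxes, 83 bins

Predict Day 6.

77 pallets, 97 boxes, 90 bins

Pallets: +8 each step, so 37, 45, 53, 61, 69 → 77.
Boxes goes 62, 69, 76, 83, 90 → 97 (+7 each step).
Bins — always the previous value of the boxes: 6, 62, 69, 76, 83 → 90.
Combining the parts gives 77 pallets, 97 boxes, 90 bins.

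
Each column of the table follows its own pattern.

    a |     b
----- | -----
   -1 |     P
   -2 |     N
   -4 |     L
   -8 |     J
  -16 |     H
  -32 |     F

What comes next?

For the column a, ×2 each step: -1, -2, -4, -8, -16, -32 → -64.
Column b: letters move back 2 places in the alphabet; P, N, L, J, H, F → D.
Combining the parts gives -64  D.

-64  D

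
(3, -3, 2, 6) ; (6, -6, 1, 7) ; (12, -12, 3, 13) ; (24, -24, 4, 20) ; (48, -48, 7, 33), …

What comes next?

First slot goes 3, 6, 12, 24, 48 → 96 (×2 each step).
For the second slot, ×2 each step: -3, -6, -12, -24, -48 → -96.
Third slot: each term is the sum of the two before it; 2, 1, 3, 4, 7 → 11.
Fourth slot — each term is the sum of the two before it: 6, 7, 13, 20, 33 → 53.
Putting it together: (96, -96, 11, 53).

(96, -96, 11, 53)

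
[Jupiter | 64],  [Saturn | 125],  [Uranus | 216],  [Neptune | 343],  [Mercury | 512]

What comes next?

Planet: Jupiter, Saturn, Uranus, Neptune, Mercury → Venus (runs through the planets Mercury→Neptune).
Second entry: perfect cubes: 4³, 5³, 6³, …, so 64, 125, 216, 343, 512 → 729.
So the next tuple is [Venus | 729].

[Venus | 729]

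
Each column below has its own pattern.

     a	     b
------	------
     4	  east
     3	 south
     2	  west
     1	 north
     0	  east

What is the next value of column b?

south

Column b goes east, south, west, north, east → south (repeats east → south → west → north).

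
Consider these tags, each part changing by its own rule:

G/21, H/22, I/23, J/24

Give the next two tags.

For the letter, letters move forward 1 place in the alphabet: G, H, I, J → K → L.
Second component: +1 each step, so 21, 22, 23, 24 → 25 → 26.
So the next two tags are K/25 and L/26.

K/25, L/26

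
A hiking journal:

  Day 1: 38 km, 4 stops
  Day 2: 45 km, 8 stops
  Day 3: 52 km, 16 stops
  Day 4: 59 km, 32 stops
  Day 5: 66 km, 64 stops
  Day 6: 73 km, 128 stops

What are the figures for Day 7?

80 km, 256 stops

Km: +7 each step, so 38, 45, 52, 59, 66, 73 → 80.
Stops: ×2 each step, so 4, 8, 16, 32, 64, 128 → 256.
Putting it together: 80 km, 256 stops.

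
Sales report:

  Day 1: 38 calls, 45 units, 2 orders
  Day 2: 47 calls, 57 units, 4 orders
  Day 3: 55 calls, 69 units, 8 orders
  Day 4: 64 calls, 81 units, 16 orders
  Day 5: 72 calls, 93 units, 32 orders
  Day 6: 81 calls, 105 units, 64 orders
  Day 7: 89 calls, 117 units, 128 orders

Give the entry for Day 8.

Calls: 38, 47, 55, 64, 72, 81, 89 → 98 (alternating steps +9, +8, +9, +8, …).
Units: 45, 57, 69, 81, 93, 105, 117 → 129 (+12 each step).
Orders: ×2 each step, so 2, 4, 8, 16, 32, 64, 128 → 256.
Combining the parts gives 98 calls, 129 units, 256 orders.

98 calls, 129 units, 256 orders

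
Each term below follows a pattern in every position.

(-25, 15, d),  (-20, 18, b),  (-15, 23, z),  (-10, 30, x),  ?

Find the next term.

(-5, 39, v)

First component: +5 each step; -25, -20, -15, -10 → -5.
Second component: differences are 3, 5, 7, … (increasing by 2 each time); 15, 18, 23, 30 → 39.
Letter: letters move back 2 places in the alphabet, wrapping A→Z; d, b, z, x → v.
Putting it together: (-5, 39, v).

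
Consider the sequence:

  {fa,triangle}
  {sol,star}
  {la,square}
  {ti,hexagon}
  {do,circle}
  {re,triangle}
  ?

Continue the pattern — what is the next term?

Note: runs through the solfège scale do→ti, so fa, sol, la, ti, do, re → mi.
Shape: repeats triangle → star → square → hexagon → circle; triangle, star, square, hexagon, circle, triangle → star.
Combining the parts gives {mi,star}.

{mi,star}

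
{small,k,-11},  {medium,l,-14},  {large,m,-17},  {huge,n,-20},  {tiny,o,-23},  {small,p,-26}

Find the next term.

Size: small, medium, large, huge, tiny, small → medium (repeats small → medium → large → huge → tiny).
For the letter, letters move forward 1 place in the alphabet: k, l, m, n, o, p → q.
For the third value, −3 each step: -11, -14, -17, -20, -23, -26 → -29.
Combining the parts gives {medium,q,-29}.

{medium,q,-29}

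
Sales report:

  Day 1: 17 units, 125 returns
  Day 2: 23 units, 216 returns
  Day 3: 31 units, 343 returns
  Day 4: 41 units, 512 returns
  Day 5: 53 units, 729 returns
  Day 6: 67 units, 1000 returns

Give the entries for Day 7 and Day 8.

Units — differences are 6, 8, 10, … (increasing by 2 each time): 17, 23, 31, 41, 53, 67 → 83 → 101.
Returns goes 125, 216, 343, 512, 729, 1000 → 1331 → 1728 (perfect cubes: 5³, 6³, 7³, …).
So the next two records are 83 units, 1331 returns and 101 units, 1728 returns.

83 units, 1331 returns; 101 units, 1728 returns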